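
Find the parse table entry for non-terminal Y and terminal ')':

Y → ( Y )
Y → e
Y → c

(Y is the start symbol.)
Empty (error entry)

To find M[Y, ')'], we find productions for Y where ')' is in the predict set (PREDICT(N → α) = (FIRST(α) \ {ε}) ∪ (FOLLOW(N) if α ⇒* ε)).

Y → ( Y ): PREDICT = { '(' }
Y → e: PREDICT = { 'e' }
Y → c: PREDICT = { 'c' }

M[Y, ')'] is empty (no production applies)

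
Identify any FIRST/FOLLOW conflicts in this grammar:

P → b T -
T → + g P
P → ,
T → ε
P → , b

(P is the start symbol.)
No FIRST/FOLLOW conflicts.

A FIRST/FOLLOW conflict occurs when a non-terminal N has a nullable alternative N → β (β ⇒* ε) and another alternative N → α with FIRST(α) ∩ FOLLOW(N) ≠ ∅: on such a lookahead the parser cannot decide between expanding α and letting N vanish via β.

Nullable non-terminals: T.

T: nullable alternative(s) T → ε; FOLLOW(T) = { '-' }
  T → + g P: FIRST \ {ε} = { '+' } — disjoint from FOLLOW(T)
  T → ε: FIRST \ {ε} = { } — this is the only nullable alternative, skip

P has no nullable alternative, so no FIRST/FOLLOW check is needed there.

No FIRST/FOLLOW conflicts found.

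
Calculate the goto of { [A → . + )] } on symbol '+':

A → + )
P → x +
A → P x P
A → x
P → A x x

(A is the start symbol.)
{ [A → + . )] }

GOTO(I, '+') = CLOSURE({ [A → αX.β] : [A → α.Xβ] ∈ I, X = '+' })

Items with dot before '+', with the dot advanced:
  [A → . + )] → [A → + . )]
Closure adds nothing (no advanced item has the dot before a non-terminal).

GOTO = { [A → + . )] }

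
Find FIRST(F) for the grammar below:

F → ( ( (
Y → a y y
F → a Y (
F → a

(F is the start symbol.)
To compute FIRST(F), examine every production with F on the left-hand side, reading each right-hand side left to right until a non-nullable symbol is reached.

From F → ( ( (:
  - '(' is a terminal: add '(' and stop
From F → a Y (:
  - a is a terminal: add 'a' and stop
From F → a:
  - a is a terminal: add 'a' and stop

Collecting: FIRST(F) = { '(', 'a' }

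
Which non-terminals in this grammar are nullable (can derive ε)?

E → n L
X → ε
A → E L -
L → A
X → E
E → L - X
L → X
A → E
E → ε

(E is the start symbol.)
A non-terminal is nullable if it can derive ε (the empty string): either it has an ε-production, or it has a production whose right-hand side consists entirely of nullable non-terminals.

ε-productions: X → ε, E → ε
So X, E are immediately nullable.
L → X: every symbol on the right is nullable, so L is nullable too.
A → E: every symbol on the right is nullable, so A is nullable too.
Every non-terminal is now nullable.
Nullable = { 'A', 'E', 'L', 'X' }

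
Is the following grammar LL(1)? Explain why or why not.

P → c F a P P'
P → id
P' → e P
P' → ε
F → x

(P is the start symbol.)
A grammar is LL(1) if for each non-terminal N with multiple productions, the predict sets of those productions are pairwise disjoint, where PREDICT(N → α) = (FIRST(α) \ {ε}) ∪ (FOLLOW(N) if α ⇒* ε).

Relevant sets:
  FOLLOW(P') = { $, 'e' }

For P:
  PREDICT(P → c F a P P') = { 'c' }
  PREDICT(P → id) = { 'id' }
For P':
  PREDICT(P' → e P) = { 'e' }
  PREDICT(P' → ε) = { $, 'e' }
F has a single production, so nothing to check there.

Conflict found: Predict set conflict for P': { 'e' }
The grammar is NOT LL(1).

Answer: No. Predict set conflict for P': { 'e' }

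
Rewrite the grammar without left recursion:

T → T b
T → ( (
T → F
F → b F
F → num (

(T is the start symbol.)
T → ( ( T'
T → F T'
T' → b T'
T' → ε
F → b F
F → num (

T is directly left-recursive. The standard transformation for
  A → A α₁ | ... | A α_m | β₁ | ... | β_n
is
  A  → β₁ A' | ... | β_n A'
  A' → α₁ A' | ... | α_m A' | ε

T → ( ( becomes T → ( ( T'
T → F becomes T → F T'
T → T b becomes T' → b T'
Add T' → ε

Productions for other non-terminals are unchanged:
  F → b F
  F → num (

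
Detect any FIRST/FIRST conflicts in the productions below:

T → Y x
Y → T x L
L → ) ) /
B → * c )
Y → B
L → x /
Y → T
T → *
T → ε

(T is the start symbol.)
A FIRST/FIRST conflict occurs when two productions N → α and N → β for the same non-terminal have FIRST(α) ∩ FIRST(β) ≠ ∅ (with ε ∈ FIRST of a nullable right-hand side, so two nullable alternatives also conflict).

FIRST sets of the non-terminals at (or reachable through a nullable prefix from) the front of some alternative:
  FIRST(Y) = { '*', 'x', ε }
  FIRST(T) = { '*', 'x', ε }
  FIRST(B) = { '*' }

Productions for T:
  T → Y x: FIRST = { '*', 'x' }
  T → *: FIRST = { '*' }
  T → ε: FIRST = { ε }
Productions for Y:
  Y → T x L: FIRST = { '*', 'x' }
  Y → B: FIRST = { '*' }
  Y → T: FIRST = { '*', 'x', ε }
Productions for L:
  L → ) ) /: FIRST = { ')' }
  L → x /: FIRST = { 'x' }
B has only one production, so no FIRST/FIRST conflict is possible there.

Conflict for T: T → Y x and T → *
  Overlap: { '*' }
Conflict for Y: Y → T x L and Y → B
  Overlap: { '*' }
Conflict for Y: Y → T x L and Y → T
  Overlap: { '*', 'x' }
Conflict for Y: Y → B and Y → T
  Overlap: { '*' }

Answer: Yes. T → Y x / T → '*' on { '*' }; Y → T x L / Y → B on { '*' }; Y → T x L / Y → T on { '*', 'x' }; Y → B / Y → T on { '*' }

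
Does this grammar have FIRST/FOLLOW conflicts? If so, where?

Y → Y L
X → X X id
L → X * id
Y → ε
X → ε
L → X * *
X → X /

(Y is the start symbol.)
Yes. Y → Y L with FOLLOW(Y) on { '*', '/', 'id' }; X → X X id with FOLLOW(X) on { '/', 'id' }; X → X '/' with FOLLOW(X) on { '/', 'id' }

Nullable non-terminals: X, Y.
FIRST sets used below: FIRST(X) = { '/', 'id', ε }, FIRST(Y) = { '*', '/', 'id', ε }, FIRST(L) = { '*', '/', 'id' }

X: nullable alternative(s) X → ε; FOLLOW(X) = { '*', '/', 'id' }
  X → X X id: FIRST \ {ε} = { '/', 'id' } — overlaps FOLLOW(X) on { '/', 'id' }: CONFLICT
  X → ε: FIRST \ {ε} = { } — this is the only nullable alternative, skip
  X → X /: FIRST \ {ε} = { '/', 'id' } — overlaps FOLLOW(X) on { '/', 'id' }: CONFLICT

Y: nullable alternative(s) Y → ε; FOLLOW(Y) = { $, '*', '/', 'id' }
  Y → Y L: FIRST \ {ε} = { '*', '/', 'id' } — overlaps FOLLOW(Y) on { '*', '/', 'id' }: CONFLICT
  Y → ε: FIRST \ {ε} = { } — this is the only nullable alternative, skip

L has no nullable alternative, so no FIRST/FOLLOW check is needed there.

So the grammar has 3 FIRST/FOLLOW conflicts (marked CONFLICT above).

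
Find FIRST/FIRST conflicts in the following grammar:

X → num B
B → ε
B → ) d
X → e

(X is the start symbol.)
Productions for X:
  X → num B: FIRST = { 'num' }
  X → e: FIRST = { 'e' }
Productions for B:
  B → ε: FIRST = { ε }
  B → ) d: FIRST = { ')' }

All alternatives of each non-terminal have pairwise disjoint FIRST sets.

Answer: No FIRST/FIRST conflicts.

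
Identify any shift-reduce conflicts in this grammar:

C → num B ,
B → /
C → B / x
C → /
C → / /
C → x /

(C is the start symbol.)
Yes — I1: [B → / .] vs [C → / . /]

A shift-reduce conflict occurs when an LR(0) state has both:
  - a complete (reduce) item [A → α .] (dot at the end), and
  - a shift item [B → β . c γ] (dot before a terminal).

Augment with C' → C and build the canonical LR(0) collection (I0 = CLOSURE({[C' → . C]}), then GOTO on every symbol after a dot until no new states appear). It has 13 states:
  I0: { [B → . /], [C → . / /], [C → . /], [C → . B / x], [C → . num B ,], [C → . x /], [C' → . C] }  — shift
  I1: { [B → / .], [C → / . /], [C → / .] }  — shift, 2 reduces
  I2: { [C → B . / x] }  — shift
  I3: { [C' → C .] }  — accept
  I4: { [B → . /], [C → num . B ,] }  — shift
  I5: { [C → x . /] }  — shift
  I6: { [C → x / .] }  — reduce
  I7: { [B → / .] }  — reduce
  I8: { [C → num B . ,] }  — shift
  I9: { [C → num B , .] }  — reduce
  I10: { [C → B / . x] }  — shift
  I11: { [C → B / x .] }  — reduce
  I12: { [C → / / .] }  — reduce

I1 contains reduce items [B → / .], [C → / .] and shift item [C → / . /] — shift-reduce conflict.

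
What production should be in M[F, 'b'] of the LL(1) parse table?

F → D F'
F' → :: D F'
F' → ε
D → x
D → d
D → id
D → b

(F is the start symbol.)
To find M[F, 'b'], we find productions for F where 'b' is in the predict set (PREDICT(N → α) = (FIRST(α) \ {ε}) ∪ (FOLLOW(N) if α ⇒* ε)).

Relevant sets:
  FIRST(D) = { 'b', 'd', 'id', 'x' }

F → D F': PREDICT = { 'b', 'd', 'id', 'x' }
  'b' is in predict set, so this production goes in M[F, 'b']

M[F, 'b'] = F → D F'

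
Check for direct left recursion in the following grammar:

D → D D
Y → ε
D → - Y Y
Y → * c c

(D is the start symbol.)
Direct left recursion occurs when N → N α for some non-terminal N (the right-hand side begins with the left-hand side itself).

D → D D: LEFT RECURSIVE (starts with D)
Y → ε: starts with ε
D → - Y Y: starts with '-'
Y → * c c: starts with '*'

The grammar has direct left recursion on: D.

Answer: Yes, D is left-recursive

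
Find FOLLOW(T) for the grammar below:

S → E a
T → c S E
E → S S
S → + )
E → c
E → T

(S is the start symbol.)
{ 'a' }

To compute FOLLOW(T), find every occurrence of T on a right-hand side N → α T β: add FIRST(β) \ {ε}, and if β is empty or nullable also add FOLLOW(N). Iterate to a fixed point.

In E → T: T is at the end, add FOLLOW(E)

The FOLLOW sets referred to above (computed the same way, to a fixed point):
  FOLLOW(E) = { 'a' }

Taking the union: FOLLOW(T) = { 'a' }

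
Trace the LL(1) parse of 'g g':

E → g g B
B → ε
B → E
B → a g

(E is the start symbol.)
Stack is shown with the top on the left.

Stack    Input  Action
----------------------
E $      g g $  output E → g g B
g g B $  g g $  match 'g'
g B $    g $    match 'g'
B $      $      output B → ε
$        $      accept

The string is accepted.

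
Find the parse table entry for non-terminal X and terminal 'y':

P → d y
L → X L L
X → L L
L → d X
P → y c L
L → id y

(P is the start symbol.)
Empty (error entry)

To find M[X, 'y'], we find productions for X where 'y' is in the predict set (PREDICT(N → α) = (FIRST(α) \ {ε}) ∪ (FOLLOW(N) if α ⇒* ε)).

Relevant sets:
  FIRST(L) = { 'd', 'id' }

X → L L: PREDICT = { 'd', 'id' }

M[X, 'y'] is empty (no production applies)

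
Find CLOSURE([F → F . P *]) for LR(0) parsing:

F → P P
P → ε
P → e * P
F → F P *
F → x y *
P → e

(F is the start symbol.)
{ [F → F . P *], [P → . e * P], [P → . e], [P → .] }

Start with: [F → F . P *]
  [F → F . P *] has the dot before P: add [P → .], [P → . e * P], [P → . e]
No further items can be added.

CLOSURE = { [F → F . P *], [P → . e * P], [P → . e], [P → .] }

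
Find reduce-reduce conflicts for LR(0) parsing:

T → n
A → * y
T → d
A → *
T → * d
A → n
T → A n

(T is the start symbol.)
Yes — I5: [A → n .] vs [T → n .]

A reduce-reduce conflict occurs when an LR(0) state has two complete items [A → α .] and [B → β .] — both call for a reduction, and with no lookahead the parser cannot choose between them.

Augment with T' → T and build the canonical LR(0) collection (I0 = CLOSURE({[T' → . T]}), then GOTO on every symbol after a dot until no new states appear). It has 9 states:
  I0: { [A → . * y], [A → . *], [A → . n], [T → . * d], [T → . A n], [T → . d], [T → . n], [T' → . T] }  — shift
  I1: { [A → * . y], [A → * .], [T → * . d] }  — shift, reduce
  I2: { [T → A . n] }  — shift
  I3: { [T' → T .] }  — accept
  I4: { [T → d .] }  — reduce
  I5: { [A → n .], [T → n .] }  — 2 reduces
  I6: { [T → A n .] }  — reduce
  I7: { [T → * d .] }  — reduce
  I8: { [A → * y .] }  — reduce

I5 contains complete items [A → n .], [T → n .] — reduce-reduce conflict.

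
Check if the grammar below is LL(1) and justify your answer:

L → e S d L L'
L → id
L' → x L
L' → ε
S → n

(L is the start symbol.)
No. Predict set conflict for L': { 'x' }

Relevant sets:
  FOLLOW(L') = { $, 'x' }

For L:
  PREDICT(L → e S d L L') = { 'e' }
  PREDICT(L → id) = { 'id' }
For L':
  PREDICT(L' → x L) = { 'x' }
  PREDICT(L' → ε) = { $, 'x' }
S has a single production, so nothing to check there.

Conflict found: Predict set conflict for L': { 'x' }
The grammar is NOT LL(1).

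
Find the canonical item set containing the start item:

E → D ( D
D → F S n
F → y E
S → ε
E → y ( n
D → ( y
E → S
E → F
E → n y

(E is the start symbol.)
{ [D → . ( y], [D → . F S n], [E → . D ( D], [E → . F], [E → . S], [E → . n y], [E → . y ( n], [E' → . E], [F → . y E], [S → .] }

First, augment the grammar with E' → E
I₀ = CLOSURE({ [E' → . E] }):
  [E' → . E] has the dot before E: add [E → . D ( D], [E → . y ( n], [E → . S], [E → . F], [E → . n y]
  [E → . D ( D] has the dot before D: add [D → . F S n], [D → . ( y]
  [E → . S] has the dot before S: add [S → .]
  [E → . F] has the dot before F: add [F → . y E]
No further items can be added.

I₀ = { [D → . ( y], [D → . F S n], [E → . D ( D], [E → . F], [E → . S], [E → . n y], [E → . y ( n], [E' → . E], [F → . y E], [S → .] }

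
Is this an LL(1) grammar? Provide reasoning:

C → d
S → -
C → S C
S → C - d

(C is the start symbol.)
A grammar is LL(1) if for each non-terminal N with multiple productions, the predict sets of those productions are pairwise disjoint, where PREDICT(N → α) = (FIRST(α) \ {ε}) ∪ (FOLLOW(N) if α ⇒* ε).

Relevant sets:
  FIRST(S) = { '-', 'd' }
  FIRST(C) = { '-', 'd' }

For C:
  PREDICT(C → d) = { 'd' }
  PREDICT(C → S C) = { '-', 'd' }
For S:
  PREDICT(S → '-') = { '-' }
  PREDICT(S → C '-' d) = { '-', 'd' }

Conflict found: Predict set conflict for C: { 'd' }
The grammar is NOT LL(1).

Answer: No. Predict set conflict for C: { 'd' }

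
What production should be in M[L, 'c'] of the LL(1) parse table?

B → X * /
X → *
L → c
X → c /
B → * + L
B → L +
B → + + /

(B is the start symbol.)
To find M[L, 'c'], we find productions for L where 'c' is in the predict set (PREDICT(N → α) = (FIRST(α) \ {ε}) ∪ (FOLLOW(N) if α ⇒* ε)).

L → c: PREDICT = { 'c' }
  'c' is in predict set, so this production goes in M[L, 'c']

M[L, 'c'] = L → c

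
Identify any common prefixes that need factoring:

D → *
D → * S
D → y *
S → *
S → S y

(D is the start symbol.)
Left-factoring is needed when two productions for the same non-terminal
share a common prefix on the right-hand side.

Productions for D:
  D → *
  D → * S
  D → y *
Productions for S:
  S → *
  S → S y

Found common prefix '*' in productions for D

Answer: Yes, D has productions with common prefix '*'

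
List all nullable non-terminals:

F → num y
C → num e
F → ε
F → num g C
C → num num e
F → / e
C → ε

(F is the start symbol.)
A non-terminal is nullable if it can derive ε (the empty string): either it has an ε-production, or it has a production whose right-hand side consists entirely of nullable non-terminals.

ε-productions: F → ε, C → ε
So F, C are immediately nullable.
Every non-terminal is now nullable.
Nullable = { 'C', 'F' }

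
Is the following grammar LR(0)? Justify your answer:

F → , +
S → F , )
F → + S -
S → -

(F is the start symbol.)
Augment with F' → F and build the canonical LR(0) collection (I0 = CLOSURE({[F' → . F]}), then GOTO on every symbol after a dot until no new states appear). It has 11 states:
  I0: { [F → . + S -], [F → . , +], [F' → . F] }  — shift
  I1: { [F → + . S -], [F → . + S -], [F → . , +], [S → . -], [S → . F , )] }  — shift
  I2: { [F → , . +] }  — shift
  I3: { [F' → F .] }  — accept
  I4: { [F → , + .] }  — reduce
  I5: { [S → - .] }  — reduce
  I6: { [S → F . , )] }  — shift
  I7: { [F → + S . -] }  — shift
  I8: { [F → + S - .] }  — reduce
  I9: { [S → F , . )] }  — shift
  I10: { [S → F , ) .] }  — reduce

Every state is either a pure shift/goto state or contains exactly one complete item and nothing to shift — no conflicts. The grammar is LR(0).

Answer: Yes, the grammar is LR(0)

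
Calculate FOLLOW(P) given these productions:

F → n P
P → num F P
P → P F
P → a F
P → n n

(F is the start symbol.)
{ $, 'a', 'n', 'num' }

In F → n P: P is at the end, add FOLLOW(F)
In P → num F P: P is at the end; this adds FOLLOW(P) to itself — nothing new
In P → P F: P is followed by F, add FIRST(F) \ {ε} = { 'n' }

The FOLLOW sets referred to above (computed the same way, to a fixed point):
  FOLLOW(F) = { $, 'a', 'n', 'num' }

Taking the union: FOLLOW(P) = { $, 'a', 'n', 'num' }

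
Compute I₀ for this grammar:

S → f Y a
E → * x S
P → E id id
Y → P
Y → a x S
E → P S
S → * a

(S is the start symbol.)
{ [S → . * a], [S → . f Y a], [S' → . S] }

First, augment the grammar with S' → S
I₀ = CLOSURE({ [S' → . S] }):
  [S' → . S] has the dot before S: add [S → . f Y a], [S → . * a]
No further items can be added.

I₀ = { [S → . * a], [S → . f Y a], [S' → . S] }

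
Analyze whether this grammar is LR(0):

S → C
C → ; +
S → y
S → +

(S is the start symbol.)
Augment with S' → S and build the canonical LR(0) collection (I0 = CLOSURE({[S' → . S]}), then GOTO on every symbol after a dot until no new states appear). It has 7 states:
  I0: { [C → . ; +], [S → . +], [S → . C], [S → . y], [S' → . S] }  — shift
  I1: { [S → + .] }  — reduce
  I2: { [C → ; . +] }  — shift
  I3: { [S → C .] }  — reduce
  I4: { [S' → S .] }  — accept
  I5: { [S → y .] }  — reduce
  I6: { [C → ; + .] }  — reduce

Every state is either a pure shift/goto state or contains exactly one complete item and nothing to shift — no conflicts. The grammar is LR(0).

Answer: Yes, the grammar is LR(0)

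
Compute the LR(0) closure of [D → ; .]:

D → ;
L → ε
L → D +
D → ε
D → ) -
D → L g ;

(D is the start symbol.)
{ [D → ; .] }

To compute CLOSURE, for each item [A → α.Bβ] where B is a non-terminal, add [B → .γ] for all productions B → γ; repeat for the newly added items until nothing changes.

Start with: [D → ; .]
The dot is at the end, so nothing is added.

CLOSURE = { [D → ; .] }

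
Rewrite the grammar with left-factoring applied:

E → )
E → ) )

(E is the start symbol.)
E → ) E'
E' → ε
E' → )

Left-factoring transforms A → αβ₁ | αβ₂ into A → αA' and A' → β₁ | β₂
(α is the longest common prefix among the alternatives). Repeat until
no nonterminal has two alternatives with a common prefix.

Round 1: E has alternatives sharing prefix ')'. Introduce E': E → ) E'
  Add: E' → ε
  Add: E' → )

No remaining common prefixes — done.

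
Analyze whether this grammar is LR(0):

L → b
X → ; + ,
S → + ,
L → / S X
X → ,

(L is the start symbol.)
Yes, the grammar is LR(0)

A grammar is LR(0) if no state in the canonical LR(0) collection has:
  - both a shift item (dot before a terminal) and a complete item (shift-reduce conflict), or
  - two or more complete items (reduce-reduce conflict; the accept item [L' → L .] counts as a complete item here).

Augment with L' → L and build the canonical LR(0) collection (I0 = CLOSURE({[L' → . L]}), then GOTO on every symbol after a dot until no new states appear). It has 12 states:
  I0: { [L → . / S X], [L → . b], [L' → . L] }  — shift
  I1: { [L → / . S X], [S → . + ,] }  — shift
  I2: { [L' → L .] }  — accept
  I3: { [L → b .] }  — reduce
  I4: { [S → + . ,] }  — shift
  I5: { [L → / S . X], [X → . ,], [X → . ; + ,] }  — shift
  I6: { [X → , .] }  — reduce
  I7: { [X → ; . + ,] }  — shift
  I8: { [L → / S X .] }  — reduce
  I9: { [X → ; + . ,] }  — shift
  I10: { [X → ; + , .] }  — reduce
  I11: { [S → + , .] }  — reduce

Every state is either a pure shift/goto state or contains exactly one complete item and nothing to shift — no conflicts. The grammar is LR(0).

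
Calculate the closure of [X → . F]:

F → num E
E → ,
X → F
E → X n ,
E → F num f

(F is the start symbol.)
{ [F → . num E], [X → . F] }

To compute CLOSURE, for each item [A → α.Bβ] where B is a non-terminal, add [B → .γ] for all productions B → γ; repeat for the newly added items until nothing changes.

Start with: [X → . F]
  [X → . F] has the dot before F: add [F → . num E]
No further items can be added.

CLOSURE = { [F → . num E], [X → . F] }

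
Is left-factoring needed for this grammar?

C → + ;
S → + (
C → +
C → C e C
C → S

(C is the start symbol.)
Left-factoring is needed when two productions for the same non-terminal
share a common prefix on the right-hand side.

Productions for C:
  C → + ;
  C → +
  C → C e C
  C → S

Found common prefix '+' in productions for C

Answer: Yes, C has productions with common prefix '+'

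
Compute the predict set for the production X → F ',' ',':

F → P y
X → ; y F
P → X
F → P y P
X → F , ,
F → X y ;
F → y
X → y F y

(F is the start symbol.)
PREDICT(X → F ',' ',') = (FIRST(RHS) \ {ε}) ∪ (FOLLOW(X) if ε ∈ FIRST(RHS), i.e. RHS ⇒* ε)
FIRST(F) = { ';', 'y' }
FIRST(F ',' ',') = { ';', 'y' }
ε ∉ FIRST(F ',' ','), so FOLLOW(X) is not added.
PREDICT(X → F ',' ',') = { ';', 'y' }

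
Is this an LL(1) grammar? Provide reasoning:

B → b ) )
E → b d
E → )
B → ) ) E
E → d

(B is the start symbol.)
A grammar is LL(1) if for each non-terminal N with multiple productions, the predict sets of those productions are pairwise disjoint, where PREDICT(N → α) = (FIRST(α) \ {ε}) ∪ (FOLLOW(N) if α ⇒* ε).

For B:
  PREDICT(B → b ')' ')') = { 'b' }
  PREDICT(B → ')' ')' E) = { ')' }
For E:
  PREDICT(E → b d) = { 'b' }
  PREDICT(E → ')') = { ')' }
  PREDICT(E → d) = { 'd' }

All predict sets are disjoint. The grammar IS LL(1).

Answer: Yes, the grammar is LL(1).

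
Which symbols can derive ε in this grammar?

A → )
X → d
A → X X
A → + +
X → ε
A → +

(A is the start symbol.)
A non-terminal is nullable if it can derive ε (the empty string): either it has an ε-production, or it has a production whose right-hand side consists entirely of nullable non-terminals.

ε-productions: X → ε
So X is immediately nullable.
A → X X: every symbol on the right is nullable, so A is nullable too.
Every non-terminal is now nullable.
Nullable = { 'A', 'X' }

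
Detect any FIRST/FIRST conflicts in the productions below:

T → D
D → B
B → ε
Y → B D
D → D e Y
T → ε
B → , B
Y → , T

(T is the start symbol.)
FIRST sets of the non-terminals at (or reachable through a nullable prefix from) the front of some alternative:
  FIRST(D) = { ',', 'e', ε }
  FIRST(B) = { ',', ε }

Productions for T:
  T → D: FIRST = { ',', 'e', ε }
  T → ε: FIRST = { ε }
Productions for D:
  D → B: FIRST = { ',', ε }
  D → D e Y: FIRST = { ',', 'e' }
Productions for B:
  B → ε: FIRST = { ε }
  B → , B: FIRST = { ',' }
Productions for Y:
  Y → B D: FIRST = { ',', 'e', ε }
  Y → , T: FIRST = { ',' }

Conflict for T: T → D and T → ε
  Overlap: { ε }
Conflict for D: D → B and D → D e Y
  Overlap: { ',' }
Conflict for Y: Y → B D and Y → , T
  Overlap: { ',' }

Answer: Yes. T → D / T → ε on { ε }; D → B / D → D e Y on { ',' }; Y → B D / Y → ',' T on { ',' }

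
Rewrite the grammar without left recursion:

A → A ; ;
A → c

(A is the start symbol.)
A → c A'
A' → ; ; A'
A' → ε

A is directly left-recursive. The standard transformation for
  A → A α₁ | ... | A α_m | β₁ | ... | β_n
is
  A  → β₁ A' | ... | β_n A'
  A' → α₁ A' | ... | α_m A' | ε

A → c becomes A → c A'
A → A ; ; becomes A' → ; ; A'
Add A' → ε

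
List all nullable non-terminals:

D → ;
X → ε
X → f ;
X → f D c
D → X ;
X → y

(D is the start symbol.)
A non-terminal is nullable if it can derive ε (the empty string): either it has an ε-production, or it has a production whose right-hand side consists entirely of nullable non-terminals.

ε-productions: X → ε
So X is immediately nullable.
No further non-terminal can be added: every production for the remaining non-terminals contains a terminal or a non-nullable non-terminal.
Nullable = { 'X' }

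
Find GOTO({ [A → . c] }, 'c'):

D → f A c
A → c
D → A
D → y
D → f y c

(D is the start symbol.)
{ [A → c .] }

GOTO(I, 'c') = CLOSURE({ [A → αX.β] : [A → α.Xβ] ∈ I, X = 'c' })

Items with dot before 'c', with the dot advanced:
  [A → . c] → [A → c .]
Closure adds nothing (no advanced item has the dot before a non-terminal).

GOTO = { [A → c .] }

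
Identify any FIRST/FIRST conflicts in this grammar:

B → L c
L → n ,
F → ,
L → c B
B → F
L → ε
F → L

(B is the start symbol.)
Yes. B → L c / B → F on { 'c', 'n' }

A FIRST/FIRST conflict occurs when two productions N → α and N → β for the same non-terminal have FIRST(α) ∩ FIRST(β) ≠ ∅ (with ε ∈ FIRST of a nullable right-hand side, so two nullable alternatives also conflict).

FIRST sets of the non-terminals at (or reachable through a nullable prefix from) the front of some alternative:
  FIRST(L) = { 'c', 'n', ε }
  FIRST(F) = { ',', 'c', 'n', ε }

Productions for B:
  B → L c: FIRST = { 'c', 'n' }
  B → F: FIRST = { ',', 'c', 'n', ε }
Productions for L:
  L → n ,: FIRST = { 'n' }
  L → c B: FIRST = { 'c' }
  L → ε: FIRST = { ε }
Productions for F:
  F → ,: FIRST = { ',' }
  F → L: FIRST = { 'c', 'n', ε }

Conflict for B: B → L c and B → F
  Overlap: { 'c', 'n' }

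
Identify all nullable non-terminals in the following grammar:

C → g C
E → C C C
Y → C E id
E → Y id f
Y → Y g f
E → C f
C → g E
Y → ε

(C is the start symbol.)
{ 'Y' }

A non-terminal is nullable if it can derive ε (the empty string): either it has an ε-production, or it has a production whose right-hand side consists entirely of nullable non-terminals.

ε-productions: Y → ε
So Y is immediately nullable.
No further non-terminal can be added: every production for the remaining non-terminals contains a terminal or a non-nullable non-terminal.
Nullable = { 'Y' }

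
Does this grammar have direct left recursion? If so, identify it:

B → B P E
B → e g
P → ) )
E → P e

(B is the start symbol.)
Yes, B is left-recursive

Direct left recursion occurs when N → N α for some non-terminal N (the right-hand side begins with the left-hand side itself).

B → B P E: LEFT RECURSIVE (starts with B)
B → e g: starts with e
P → ) ): starts with ')'
E → P e: starts with P

The grammar has direct left recursion on: B.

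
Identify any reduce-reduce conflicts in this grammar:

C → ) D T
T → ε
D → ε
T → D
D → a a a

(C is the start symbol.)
Yes — I3: [D → .] vs [T → .]

A reduce-reduce conflict occurs when an LR(0) state has two complete items [A → α .] and [B → β .] — both call for a reduction, and with no lookahead the parser cannot choose between them.

Augment with C' → C and build the canonical LR(0) collection (I0 = CLOSURE({[C' → . C]}), then GOTO on every symbol after a dot until no new states appear). It has 9 states:
  I0: { [C → . ) D T], [C' → . C] }  — shift
  I1: { [C → ) . D T], [D → . a a a], [D → .] }  — shift, reduce
  I2: { [C' → C .] }  — accept
  I3: { [C → ) D . T], [D → . a a a], [D → .], [T → . D], [T → .] }  — shift, 2 reduces
  I4: { [D → a . a a] }  — shift
  I5: { [D → a a . a] }  — shift
  I6: { [D → a a a .] }  — reduce
  I7: { [T → D .] }  — reduce
  I8: { [C → ) D T .] }  — reduce

I3 contains complete items [D → .], [T → .] — reduce-reduce conflict.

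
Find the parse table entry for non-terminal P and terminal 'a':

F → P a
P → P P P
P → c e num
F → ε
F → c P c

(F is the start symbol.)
To find M[P, 'a'], we find productions for P where 'a' is in the predict set (PREDICT(N → α) = (FIRST(α) \ {ε}) ∪ (FOLLOW(N) if α ⇒* ε)).

Relevant sets:
  FIRST(P) = { 'c' }

P → P P P: PREDICT = { 'c' }
P → c e num: PREDICT = { 'c' }

M[P, 'a'] is empty (no production applies)

Answer: Empty (error entry)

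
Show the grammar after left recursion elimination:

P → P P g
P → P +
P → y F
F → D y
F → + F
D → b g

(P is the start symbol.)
P → y F P'
P' → P g P'
P' → + P'
P' → ε
F → D y
F → + F
D → b g

P is directly left-recursive. The standard transformation for
  A → A α₁ | ... | A α_m | β₁ | ... | β_n
is
  A  → β₁ A' | ... | β_n A'
  A' → α₁ A' | ... | α_m A' | ε

P → y F becomes P → y F P'
P → P P g becomes P' → P g P'
P → P + becomes P' → + P'
Add P' → ε

Productions for other non-terminals are unchanged:
  F → D y
  F → + F
  D → b g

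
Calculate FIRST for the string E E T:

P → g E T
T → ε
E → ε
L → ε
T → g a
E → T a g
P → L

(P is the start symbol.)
FIRST sets of the non-terminals involved (from the grammar, by fixed-point iteration):
  FIRST(E) = { 'a', 'g', ε }
  FIRST(T) = { 'g', ε }

To compute FIRST(E E T), process the symbols left to right:
Symbol E is a non-terminal. Add FIRST(E) \ {ε} = { 'a', 'g' }
E is nullable (ε ∈ FIRST(E)), continue to the next symbol.
Symbol E is a non-terminal. Add FIRST(E) \ {ε} = { 'a', 'g' }
E is nullable (ε ∈ FIRST(E)), continue to the next symbol.
Symbol T is a non-terminal. Add FIRST(T) \ {ε} = { 'g' }
T is nullable (ε ∈ FIRST(T)), continue to the next symbol.
All symbols are nullable, so ε is in the result.
FIRST(E E T) = { 'a', 'g', ε }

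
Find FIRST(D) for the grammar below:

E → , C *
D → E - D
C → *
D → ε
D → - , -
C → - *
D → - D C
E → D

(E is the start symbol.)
{ ',', '-', ε }

To compute FIRST(D), examine every production with D on the left-hand side, reading each right-hand side left to right until a non-nullable symbol is reached.

FIRST sets of the other non-terminals involved (by the same procedure, iterated to a fixed point):
  FIRST(E) = { ',', '-', ε }

From D → E - D:
  - E is a non-terminal: add FIRST(E) \ {ε} = { ',', '-' }
    E is nullable, so continue to the next symbol
  - '-' is a terminal: add '-' and stop
From D → ε:
  - ε-production, so ε ∈ FIRST(D)
From D → - , -:
  - '-' is a terminal: add '-' and stop
From D → - D C:
  - '-' is a terminal: add '-' and stop

Collecting: FIRST(D) = { ',', '-', ε }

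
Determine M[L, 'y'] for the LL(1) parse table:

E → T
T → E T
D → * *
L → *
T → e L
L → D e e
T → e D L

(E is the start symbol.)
To find M[L, 'y'], we find productions for L where 'y' is in the predict set (PREDICT(N → α) = (FIRST(α) \ {ε}) ∪ (FOLLOW(N) if α ⇒* ε)).

Relevant sets:
  FIRST(D) = { '*' }

L → *: PREDICT = { '*' }
L → D e e: PREDICT = { '*' }

M[L, 'y'] is empty (no production applies)

Answer: Empty (error entry)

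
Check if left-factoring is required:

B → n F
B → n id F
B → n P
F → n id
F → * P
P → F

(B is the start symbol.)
Left-factoring is needed when two productions for the same non-terminal
share a common prefix on the right-hand side.

Productions for B:
  B → n F
  B → n id F
  B → n P
Productions for F:
  F → n id
  F → * P

Found common prefix 'n' in productions for B

Answer: Yes, B has productions with common prefix 'n'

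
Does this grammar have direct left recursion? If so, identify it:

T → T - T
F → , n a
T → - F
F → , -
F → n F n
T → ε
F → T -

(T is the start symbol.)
Yes, T is left-recursive

T → T - T: LEFT RECURSIVE (starts with T)
F → , n a: starts with ','
T → - F: starts with '-'
F → , -: starts with ','
F → n F n: starts with n
T → ε: starts with ε
F → T -: starts with T

The grammar has direct left recursion on: T.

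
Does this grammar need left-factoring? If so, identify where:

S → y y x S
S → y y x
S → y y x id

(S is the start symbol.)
Yes, S has productions with common prefix 'y y x'

Left-factoring is needed when two productions for the same non-terminal
share a common prefix on the right-hand side.

Productions for S:
  S → y y x S
  S → y y x
  S → y y x id

Found common prefix 'y y x' in productions for S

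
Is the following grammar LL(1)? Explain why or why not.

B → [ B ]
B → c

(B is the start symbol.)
Yes, the grammar is LL(1).

A grammar is LL(1) if for each non-terminal N with multiple productions, the predict sets of those productions are pairwise disjoint, where PREDICT(N → α) = (FIRST(α) \ {ε}) ∪ (FOLLOW(N) if α ⇒* ε).

For B:
  PREDICT(B → '[' B ']') = { '[' }
  PREDICT(B → c) = { 'c' }

All predict sets are disjoint. The grammar IS LL(1).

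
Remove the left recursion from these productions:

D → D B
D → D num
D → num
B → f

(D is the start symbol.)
D is directly left-recursive. The standard transformation for
  A → A α₁ | ... | A α_m | β₁ | ... | β_n
is
  A  → β₁ A' | ... | β_n A'
  A' → α₁ A' | ... | α_m A' | ε

D → num becomes D → num D'
D → D B becomes D' → B D'
D → D num becomes D' → num D'
Add D' → ε

Productions for other non-terminals are unchanged:
  B → f

Resulting grammar:
D → num D'
D' → B D'
D' → num D'
D' → ε
B → f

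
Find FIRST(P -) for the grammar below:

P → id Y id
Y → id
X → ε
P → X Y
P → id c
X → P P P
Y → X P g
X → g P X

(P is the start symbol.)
{ 'g', 'id' }

FIRST sets of the non-terminals involved (from the grammar, by fixed-point iteration):
  FIRST(P) = { 'g', 'id' }

To compute FIRST(P -), process the symbols left to right:
Symbol P is a non-terminal. Add FIRST(P) \ {ε} = { 'g', 'id' }
P is not nullable (ε ∉ FIRST(P)), so stop here.
FIRST(P -) = { 'g', 'id' }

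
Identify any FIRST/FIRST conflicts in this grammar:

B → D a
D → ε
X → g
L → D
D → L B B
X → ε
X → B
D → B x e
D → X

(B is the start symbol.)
Yes. D → ε / D → X on { ε }; D → L B B / D → B x e on { 'a', 'g' }; D → L B B / D → X on { 'a', 'g' }; D → B x e / D → X on { 'a', 'g' }; X → g / X → B on { 'g' }

A FIRST/FIRST conflict occurs when two productions N → α and N → β for the same non-terminal have FIRST(α) ∩ FIRST(β) ≠ ∅ (with ε ∈ FIRST of a nullable right-hand side, so two nullable alternatives also conflict).

FIRST sets of the non-terminals at (or reachable through a nullable prefix from) the front of some alternative:
  FIRST(L) = { 'a', 'g', ε }
  FIRST(B) = { 'a', 'g' }
  FIRST(X) = { 'a', 'g', ε }

Productions for D:
  D → ε: FIRST = { ε }
  D → L B B: FIRST = { 'a', 'g' }
  D → B x e: FIRST = { 'a', 'g' }
  D → X: FIRST = { 'a', 'g', ε }
Productions for X:
  X → g: FIRST = { 'g' }
  X → ε: FIRST = { ε }
  X → B: FIRST = { 'a', 'g' }
B, L have only one production, so no FIRST/FIRST conflict is possible there.

Conflict for D: D → ε and D → X
  Overlap: { ε }
Conflict for D: D → L B B and D → B x e
  Overlap: { 'a', 'g' }
Conflict for D: D → L B B and D → X
  Overlap: { 'a', 'g' }
Conflict for D: D → B x e and D → X
  Overlap: { 'a', 'g' }
Conflict for X: X → g and X → B
  Overlap: { 'g' }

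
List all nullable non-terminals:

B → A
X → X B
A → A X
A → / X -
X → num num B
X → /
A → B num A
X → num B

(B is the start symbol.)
There are no ε-productions, so no non-terminal can derive ε.
No non-terminals are nullable.

Answer: None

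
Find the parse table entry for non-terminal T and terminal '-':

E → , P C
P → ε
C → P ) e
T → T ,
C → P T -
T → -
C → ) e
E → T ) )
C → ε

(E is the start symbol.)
To find M[T, '-'], we find productions for T where '-' is in the predict set (PREDICT(N → α) = (FIRST(α) \ {ε}) ∪ (FOLLOW(N) if α ⇒* ε)).

Relevant sets:
  FIRST(T) = { '-' }

T → T ,: PREDICT = { '-' }
  '-' is in predict set, so this production goes in M[T, '-']
T → -: PREDICT = { '-' }
  '-' is in predict set, so this production goes in M[T, '-']

M[T, '-'] = T → T ,, T → -  (a multiply-defined cell — the grammar is not LL(1))

Answer: T → T ,, T → -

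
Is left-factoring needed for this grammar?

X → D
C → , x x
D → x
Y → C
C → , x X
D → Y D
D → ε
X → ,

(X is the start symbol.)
Yes, C has productions with common prefix ', x'

Left-factoring is needed when two productions for the same non-terminal
share a common prefix on the right-hand side.

Productions for X:
  X → D
  X → ,
Productions for C:
  C → , x x
  C → , x X
Productions for D:
  D → x
  D → Y D
  D → ε

Found common prefix ', x' in productions for C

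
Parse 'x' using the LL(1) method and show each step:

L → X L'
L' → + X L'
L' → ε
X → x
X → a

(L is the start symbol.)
Stack is shown with the top on the left.

Stack   Input  Action
---------------------
L $     x $    output L → X L'
X L' $  x $    output X → x
x L' $  x $    match 'x'
L' $    $      output L' → ε
$       $      accept

The string is accepted.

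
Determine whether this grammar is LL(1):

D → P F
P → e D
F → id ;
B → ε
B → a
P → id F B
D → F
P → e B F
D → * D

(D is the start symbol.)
Relevant sets:
  FIRST(P) = { 'e', 'id' }
  FIRST(F) = { 'id' }
  FOLLOW(B) = { 'id' }

For D:
  PREDICT(D → P F) = { 'e', 'id' }
  PREDICT(D → F) = { 'id' }
  PREDICT(D → '*' D) = { '*' }
For P:
  PREDICT(P → e D) = { 'e' }
  PREDICT(P → id F B) = { 'id' }
  PREDICT(P → e B F) = { 'e' }
For B:
  PREDICT(B → ε) = { 'id' }
  PREDICT(B → a) = { 'a' }
F has a single production, so nothing to check there.

Conflict found: Predict set conflict for D: { 'id' }
The grammar is NOT LL(1).

Answer: No. Predict set conflict for D: { 'id' }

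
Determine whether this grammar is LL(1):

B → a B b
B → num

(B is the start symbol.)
For B:
  PREDICT(B → a B b) = { 'a' }
  PREDICT(B → num) = { 'num' }

All predict sets are disjoint. The grammar IS LL(1).

Answer: Yes, the grammar is LL(1).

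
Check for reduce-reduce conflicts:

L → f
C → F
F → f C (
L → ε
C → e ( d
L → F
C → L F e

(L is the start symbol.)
Yes — I3: [L → .] vs [L → f .]; I5: [C → F .] vs [L → F .]

A reduce-reduce conflict occurs when an LR(0) state has two complete items [A → α .] and [B → β .] — both call for a reduction, and with no lookahead the parser cannot choose between them.

Augment with L' → L and build the canonical LR(0) collection (I0 = CLOSURE({[L' → . L]}), then GOTO on every symbol after a dot until no new states appear). It has 14 states:
  I0: { [F → . f C (], [L → . F], [L → . f], [L → .], [L' → . L] }  — shift, reduce
  I1: { [L → F .] }  — reduce
  I2: { [L' → L .] }  — accept
  I3: { [C → . F], [C → . L F e], [C → . e ( d], [F → . f C (], [F → f . C (], [L → . F], [L → . f], [L → .], [L → f .] }  — shift, 2 reduces
  I4: { [F → f C . (] }  — shift
  I5: { [C → F .], [L → F .] }  — 2 reduces
  I6: { [C → L . F e], [F → . f C (] }  — shift
  I7: { [C → e . ( d] }  — shift
  I8: { [C → e ( . d] }  — shift
  I9: { [C → e ( d .] }  — reduce
  I10: { [C → L F . e] }  — shift
  I11: { [C → . F], [C → . L F e], [C → . e ( d], [F → . f C (], [F → f . C (], [L → . F], [L → . f], [L → .] }  — shift, reduce
  I12: { [C → L F e .] }  — reduce
  I13: { [F → f C ( .] }  — reduce

I3 contains complete items [L → .], [L → f .] — reduce-reduce conflict.
I5 contains complete items [C → F .], [L → F .] — reduce-reduce conflict.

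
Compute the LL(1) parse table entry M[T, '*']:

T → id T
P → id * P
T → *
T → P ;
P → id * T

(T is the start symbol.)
T → *

To find M[T, '*'], we find productions for T where '*' is in the predict set (PREDICT(N → α) = (FIRST(α) \ {ε}) ∪ (FOLLOW(N) if α ⇒* ε)).

Relevant sets:
  FIRST(P) = { 'id' }

T → id T: PREDICT = { 'id' }
T → *: PREDICT = { '*' }
  '*' is in predict set, so this production goes in M[T, '*']
T → P ;: PREDICT = { 'id' }

M[T, '*'] = T → *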